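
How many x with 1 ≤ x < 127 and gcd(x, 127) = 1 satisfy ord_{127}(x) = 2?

φ(127) = 127 − 1 = 126 = 2 · 3^2 · 7.
(Z/127Z)^× is cyclic (|G| = 126); a cyclic group of order m has exactly φ(d) elements of each order d | m, and none otherwise.
2 | 126, and φ(2) = 2 − 1 = 1.

1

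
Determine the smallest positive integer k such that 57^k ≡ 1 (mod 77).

10

The order of 57 must divide φ(77) = φ(7·11) = (7−1)·(11−1) = 6·10 = 60 = 2^2 · 3 · 5.
Divisors of 60: 1, 2, 3, 4, 5, 6, 10, 12, 15, 20, 30, 60.
Evaluate successive powers at the divisors of 60:
57^1 ≡ 57 (mod 77)
57^2 ≡ 15 (mod 77)
57^3 ≡ 8 (mod 77)
57^4 ≡ 71 (mod 77)
57^5 ≡ 43 (mod 77)
57^6 ≡ 64 (mod 77)
57^10 ≡ 1 (mod 77) ✓
The smallest such exponent is 10, so the order of 57 is 10.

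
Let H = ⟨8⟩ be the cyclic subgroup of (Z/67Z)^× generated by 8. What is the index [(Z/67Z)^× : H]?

The order of 8 must divide φ(67) = 67 − 1 = 66 = 2 · 3 · 11.
Divisors of 66: 1, 2, 3, 6, 11, 22, 33, 66.
Test each divisor d:
8^1 ≡ 8
8^2 ≡ 64
8^3 ≡ 43
8^6 ≡ 40
8^11 ≡ 66
8^22 ≡ 1
Thus |⟨8⟩| = ord(8) = 22.
[(Z/67Z)^× : ⟨8⟩] = 66/22 = 3.

3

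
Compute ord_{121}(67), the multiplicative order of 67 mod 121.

11

ord(67) | φ(121) = φ(11^2) = 11·(11−1) = 110 = 2 · 5 · 11.
Divisors of 110: 1, 2, 5, 10, 11, 22, 55, 110.
Compute 67^d (mod 121) for the divisors d until we hit 1:
67^1 ≡ 67 (mod 121)
67^2 ≡ 12 (mod 121)
67^5 ≡ 89 (mod 121)
67^10 ≡ 56 (mod 121)
67^11 ≡ 1 (mod 121) ✓
Therefore the multiplicative order of 67 modulo 121 is 11.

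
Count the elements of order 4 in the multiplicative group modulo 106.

2

φ(106) = φ(2)·φ(53) = 1·52 = 52 = 2^2 · 13.
In a cyclic group of order 52, there are φ(d) elements of order d for each divisor d of 52, and zero for non-divisors.
4 = 2^2 divides 52, and φ(4) = 2.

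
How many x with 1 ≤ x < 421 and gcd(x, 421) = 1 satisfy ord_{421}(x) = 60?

16

φ(421) = 421 − 1 = 420 = 2^2 · 3 · 5 · 7.
Since (Z/421Z)^× is cyclic of order 420, the number of elements of order d is φ(d) when d | 420 and 0 otherwise.
60 = 2^2 · 3 · 5 divides 420, and φ(60) = 16.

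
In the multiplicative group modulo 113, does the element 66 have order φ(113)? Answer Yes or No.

φ(113) = 113 − 1 = 112 = 2^4 · 7.
It suffices to check that the order of 66 is not a proper divisor of 112: compute 66^(112/q) for q ∈ {2, 7}.
66^56 ≡ 112 (mod 113)  [q = 2: ≢ 1 ✓]
66^16 ≡ 16 (mod 113)  [q = 7: ≢ 1 ✓]
All checks pass, so 66 has order 112 and is a primitive root modulo 113.

Yes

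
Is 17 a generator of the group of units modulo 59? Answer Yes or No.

φ(59) = 59 − 1 = 58 = 2 · 29.
17 is a primitive root mod 59 iff 17^(φ(59)/q) ≢ 1 for every prime q | φ(59), i.e. q ∈ {2, 29}.
17^29 ≡ 1 (mod 59)  [q = 2: ≡ 1 ✗]
17^2 ≡ 53 (mod 59)  [q = 29: ≢ 1 ✓]
Since 17^29 ≡ 1, the order of 17 divides 29 < 58, so 17 is not a primitive root.

No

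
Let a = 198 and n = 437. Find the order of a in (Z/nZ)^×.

Since 198 ∈ (Z/437Z)^×, its order divides φ(437) = φ(19·23) = (19−1)·(23−1) = 18·22 = 396 = 2^2 · 3^2 · 11.
Divisors of 396: 1, 2, 3, 4, 6, 9, 11, 12, 18, 22, 33, 36, 44, 66, 99, 132, 198, 396.
Compute 198^d (mod 437) for the divisors d until we hit 1:
198^1 ≡ 198 (mod 437)
198^2 ≡ 311 (mod 437)
198^3 ≡ 398 (mod 437)
198^4 ≡ 144 (mod 437)
198^6 ≡ 210 (mod 437)
198^9 ≡ 113 (mod 437)
198^11 ≡ 183 (mod 437)
198^12 ≡ 400 (mod 437)
198^18 ≡ 96 (mod 437)
198^22 ≡ 277 (mod 437)
198^33 ≡ 436 (mod 437)
198^36 ≡ 39 (mod 437)
198^44 ≡ 254 (mod 437)
198^66 ≡ 1 (mod 437) ✓
So ord_437(198) = 66.

66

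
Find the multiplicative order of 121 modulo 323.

ord(121) | φ(323) = φ(17·19) = (17−1)·(19−1) = 16·18 = 288 = 2^5 · 3^2.
Divisors of 288: 1, 2, 3, 4, 6, 8, 9, 12, 16, 18, 24, 32, 36, 48, 72, 96, 144, 288.
Compute 121^d (mod 323) for the divisors d until we hit 1:
121^1 ≡ 121 (mod 323)
121^2 ≡ 106 (mod 323)
121^3 ≡ 229 (mod 323)
121^4 ≡ 254 (mod 323)
121^6 ≡ 115 (mod 323)
121^8 ≡ 239 (mod 323)
121^9 ≡ 172 (mod 323)
121^12 ≡ 305 (mod 323)
121^16 ≡ 273 (mod 323)
121^18 ≡ 191 (mod 323)
121^24 ≡ 1 (mod 323) ✓
Therefore the multiplicative order of 121 modulo 323 is 24.

24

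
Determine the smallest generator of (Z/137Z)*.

φ(137) = 137 − 1 = 136 = 2^3 · 17.
Test candidates g = 2, 3, … against the prime factors q ∈ {2, 17} of φ(137): g is a generator iff g^(136/q) ≢ 1 for every such q.
g = 2: 2^68 ≡ 1 — hits 1, so not a primitive root.
g = 3: 3^68 ≡ 136; 3^8 ≡ 122 — none is 1, so 3 is a primitive root.
So 3 is the smallest generator of (Z/137Z)^×.

3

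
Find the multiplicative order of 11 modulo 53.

ord(11) | φ(53) = 53 − 1 = 52 = 2^2 · 13.
Divisors of 52: 1, 2, 4, 13, 26, 52.
Compute 11^d (mod 53) for the divisors d until we hit 1:
11^1 ≡ 11 (mod 53)
11^2 ≡ 15 (mod 53)
11^4 ≡ 13 (mod 53)
11^13 ≡ 52 (mod 53)
11^26 ≡ 1 (mod 53) ✓
Hence ord(11) = 26.

26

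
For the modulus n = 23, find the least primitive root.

φ(23) = 23 − 1 = 22 = 2 · 11.
g is a primitive root iff g^(22/q) ≢ 1 (mod 23) for each prime q ∈ {2, 11}.
g = 2: 2^11 ≡ 1 — hits 1, so not a primitive root.
g = 3: 3^11 ≡ 1 — hits 1, so not a primitive root.
g = 4: 4^11 ≡ 1 — hits 1, so not a primitive root.
g = 5: 5^11 ≡ 22; 5^2 ≡ 2 — none is 1, so 5 is a primitive root.
The smallest primitive root modulo 23 is 5.

5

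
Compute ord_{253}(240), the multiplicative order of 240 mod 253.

By Lagrange's theorem, ord_253(240) divides φ(253) = φ(11·23) = (11−1)·(23−1) = 10·22 = 220 = 2^2 · 5 · 11.
Divisors of 220: 1, 2, 4, 5, 10, 11, 20, 22, 44, 55, 110, 220.
Test each divisor d:
240^1 ≡ 240 (mod 253)
240^2 ≡ 169 (mod 253)
240^4 ≡ 225 (mod 253)
240^5 ≡ 111 (mod 253)
240^10 ≡ 177 (mod 253)
240^11 ≡ 229 (mod 253)
240^20 ≡ 210 (mod 253)
240^22 ≡ 70 (mod 253)
240^44 ≡ 93 (mod 253)
240^55 ≡ 45 (mod 253)
240^110 ≡ 1 (mod 253) ✓
Therefore the multiplicative order of 240 modulo 253 is 110.

110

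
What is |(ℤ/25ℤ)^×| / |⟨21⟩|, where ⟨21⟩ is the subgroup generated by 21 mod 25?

4

ord(21) | φ(25) = φ(5^2) = 5·(5−1) = 20 = 2^2 · 5.
Divisors of 20: 1, 2, 4, 5, 10, 20.
Evaluate successive powers at the divisors of 20:
21^1 ≡ 21 (mod 25)
21^2 ≡ 16 (mod 25)
21^4 ≡ 6 (mod 25)
21^5 ≡ 1 (mod 25) ✓
Thus |⟨21⟩| = ord(21) = 5.
Index = |(Z/25Z)^×| / |⟨21⟩| = 20 / 5 = 4.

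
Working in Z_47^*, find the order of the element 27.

23

By Lagrange's theorem, ord_47(27) divides φ(47) = 47 − 1 = 46 = 2 · 23.
Divisors of 46: 1, 2, 23, 46.
Compute 27^d (mod 47) for the divisors d until we hit 1:
27^1 ≡ 27 (mod 47)
27^2 ≡ 24 (mod 47)
27^23 ≡ 1 (mod 47) ✓
Hence ord(27) = 23.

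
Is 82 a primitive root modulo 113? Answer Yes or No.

φ(113) = 113 − 1 = 112 = 2^4 · 7.
82 is a primitive root mod 113 iff 82^(φ(113)/q) ≢ 1 for every prime q | φ(113), i.e. q ∈ {2, 7}.
82^56 ≡ 1 (mod 113)  [q = 2: ≡ 1 ✗]
82^16 ≡ 49 (mod 113)  [q = 7: ≢ 1 ✓]
Since 82^56 ≡ 1, the order of 82 divides 56 < 112, so 82 is not a primitive root.

No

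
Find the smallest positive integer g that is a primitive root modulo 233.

3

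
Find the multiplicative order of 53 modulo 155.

60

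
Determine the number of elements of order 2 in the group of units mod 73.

1

φ(73) = 73 − 1 = 72 = 2^3 · 3^2.
(Z/73Z)^× is cyclic (|G| = 72); a cyclic group of order m has exactly φ(d) elements of each order d | m, and none otherwise.
2 | 72, and φ(2) = 2 − 1 = 1.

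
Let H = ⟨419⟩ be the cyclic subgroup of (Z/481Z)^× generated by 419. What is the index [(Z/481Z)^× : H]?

By Lagrange's theorem, ord_481(419) divides φ(481) = φ(13·37) = (13−1)·(37−1) = 12·36 = 432 = 2^4 · 3^3.
Divisors of 432: 1, 2, 3, 4, 6, 8, 9, 12, 16, 18, 24, 27, 36, 48, 54, 72, 108, 144, 216, 432.
Check 419^d mod 481 for each divisor in increasing order:
419^1 ≡ 419 (mod 481)
419^2 ≡ 477 (mod 481)
419^3 ≡ 248 (mod 481)
419^4 ≡ 16 (mod 481)
419^6 ≡ 417 (mod 481)
419^8 ≡ 256 (mod 481)
419^9 ≡ 1 (mod 481) ✓
So ord_481(419) = 9, hence |⟨419⟩| = 9.
The index is φ(481) / ord(419) = 432 / 9 = 48.

48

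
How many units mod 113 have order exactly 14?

φ(113) = 113 − 1 = 112 = 2^4 · 7.
Since (Z/113Z)^× is cyclic of order 112, the number of elements of order d is φ(d) when d | 112 and 0 otherwise.
14 = 2 · 7 divides 112, and φ(14) = 6.

6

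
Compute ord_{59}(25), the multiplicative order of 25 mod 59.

29

By Lagrange's theorem, ord_59(25) divides φ(59) = 59 − 1 = 58 = 2 · 29.
Divisors of 58: 1, 2, 29, 58.
Compute 25^d (mod 59) for the divisors d until we hit 1:
25^1 ≡ 25 (mod 59)
25^2 ≡ 35 (mod 59)
25^29 ≡ 1 (mod 59) ✓
The smallest such exponent is 29, so the order of 25 is 29.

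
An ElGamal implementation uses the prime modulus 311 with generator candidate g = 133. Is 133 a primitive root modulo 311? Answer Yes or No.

Yes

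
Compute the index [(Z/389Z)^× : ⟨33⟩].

1

Since 33 ∈ (Z/389Z)^×, its order divides φ(389) = 389 − 1 = 388 = 2^2 · 97.
Divisors of 388: 1, 2, 4, 97, 194, 388.
Evaluate successive powers at the divisors of 388:
33^1 ≡ 33
33^2 ≡ 311
33^4 ≡ 249
33^97 ≡ 274
33^194 ≡ 388
33^388 ≡ 1
Thus |⟨33⟩| = ord(33) = 388.
[(Z/389Z)^× : ⟨33⟩] = 388/388 = 1.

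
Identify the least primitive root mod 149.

φ(149) = 149 − 1 = 148 = 2^2 · 37.
g is a primitive root iff g^(148/q) ≢ 1 (mod 149) for each prime q ∈ {2, 37}.
g = 2: 2^74 ≡ 148; 2^4 ≡ 16 — none is 1, so 2 is a primitive root.
So 2 is the smallest generator of (Z/149Z)^×.

2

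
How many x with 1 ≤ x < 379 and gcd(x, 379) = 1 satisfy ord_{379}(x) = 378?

108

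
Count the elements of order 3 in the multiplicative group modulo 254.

2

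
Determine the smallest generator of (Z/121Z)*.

φ(121) = φ(11^2) = 11·(11−1) = 110 = 2 · 5 · 11.
Test candidates g = 2, 3, … against the prime factors q ∈ {2, 5, 11} of φ(121): g is a generator iff g^(110/q) ≢ 1 for every such q.
g = 2: 2^55 ≡ 120; 2^22 ≡ 81; 2^10 ≡ 56 — none is 1, so 2 is a primitive root.
Hence the least primitive root of 121 is 2.

2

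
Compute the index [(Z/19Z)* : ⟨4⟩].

The order of 4 must divide φ(19) = 19 − 1 = 18 = 2 · 3^2.
Divisors of 18: 1, 2, 3, 6, 9, 18.
Evaluate successive powers at the divisors of 18:
4^1 ≡ 4 (mod 19)
4^2 ≡ 16 (mod 19)
4^3 ≡ 7 (mod 19)
4^6 ≡ 11 (mod 19)
4^9 ≡ 1 (mod 19) ✓
So ord_19(4) = 9, hence |⟨4⟩| = 9.
Index = |(Z/19Z)^×| / |⟨4⟩| = 18 / 9 = 2.

2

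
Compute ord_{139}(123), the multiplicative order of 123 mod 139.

The order of 123 must divide φ(139) = 139 − 1 = 138 = 2 · 3 · 23.
Divisors of 138: 1, 2, 3, 6, 23, 46, 69, 138.
Check 123^d mod 139 for each divisor in increasing order:
123^1 ≡ 123 (mod 139)
123^2 ≡ 117 (mod 139)
123^3 ≡ 74 (mod 139)
123^6 ≡ 55 (mod 139)
123^23 ≡ 97 (mod 139)
123^46 ≡ 96 (mod 139)
123^69 ≡ 138 (mod 139)
123^138 ≡ 1 (mod 139) ✓
Therefore the multiplicative order of 123 modulo 139 is 138.

138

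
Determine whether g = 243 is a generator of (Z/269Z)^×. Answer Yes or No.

Yes

φ(269) = 269 − 1 = 268 = 2^2 · 67.
An element g generates (Z/269Z)^× iff g^(268/q) ≢ 1 (mod 269) for each prime q ∈ {2, 67}.
243^134 ≡ 268 (mod 269)  [q = 2: ≢ 1 ✓]
243^4 ≡ 214 (mod 269)  [q = 67: ≢ 1 ✓]
All checks pass, so 243 has order 268 and is a primitive root modulo 269.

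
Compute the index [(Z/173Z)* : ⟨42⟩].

By Lagrange's theorem, ord_173(42) divides φ(173) = 173 − 1 = 172 = 2^2 · 43.
Divisors of 172: 1, 2, 4, 43, 86, 172.
Evaluate successive powers at the divisors of 172:
42^1 ≡ 42 (mod 173)
42^2 ≡ 34 (mod 173)
42^4 ≡ 118 (mod 173)
42^43 ≡ 93 (mod 173)
42^86 ≡ 172 (mod 173)
42^172 ≡ 1 (mod 173) ✓
So ord_173(42) = 172, hence |⟨42⟩| = 172.
The index is φ(173) / ord(42) = 172 / 172 = 1.

1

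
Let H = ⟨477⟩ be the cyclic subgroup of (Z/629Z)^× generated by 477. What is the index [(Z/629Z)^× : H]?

Since 477 ∈ (Z/629Z)^×, its order divides φ(629) = φ(17·37) = (17−1)·(37−1) = 16·36 = 576 = 2^6 · 3^2.
Divisors of 576: 1, 2, 3, 4, 6, 8, 9, 12, 16, 18, 24, 32, 36, 48, 64, 72, 96, 144, 192, 288, 576.
Compute 477^d (mod 629) for the divisors d until we hit 1:
477^1 ≡ 477 (mod 629)
477^2 ≡ 460 (mod 629)
477^3 ≡ 528 (mod 629)
477^4 ≡ 256 (mod 629)
477^6 ≡ 137 (mod 629)
477^8 ≡ 120 (mod 629)
477^9 ≡ 1 (mod 629) ✓
Thus |⟨477⟩| = ord(477) = 9.
Index = |(Z/629Z)^×| / |⟨477⟩| = 576 / 9 = 64.

64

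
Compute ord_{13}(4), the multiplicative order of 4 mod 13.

6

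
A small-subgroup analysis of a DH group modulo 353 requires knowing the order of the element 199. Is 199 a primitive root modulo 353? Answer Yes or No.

Yes

φ(353) = 353 − 1 = 352 = 2^5 · 11.
An element g generates (Z/353Z)^× iff g^(352/q) ≢ 1 (mod 353) for each prime q ∈ {2, 11}.
199^176 ≡ 352 (mod 353)  [q = 2: ≢ 1 ✓]
199^32 ≡ 337 (mod 353)  [q = 11: ≢ 1 ✓]
Every test exponent gives a nontrivial residue, hence 199 generates the full group.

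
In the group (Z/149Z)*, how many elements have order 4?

φ(149) = 149 − 1 = 148 = 2^2 · 37.
In a cyclic group of order 148, there are φ(d) elements of order d for each divisor d of 148, and zero for non-divisors.
4 = 2^2 divides 148, and φ(4) = 2.

2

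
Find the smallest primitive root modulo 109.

6

φ(109) = 109 − 1 = 108 = 2^2 · 3^3.
g is a primitive root iff g^(108/q) ≢ 1 (mod 109) for each prime q ∈ {2, 3}.
g = 2: 2^54 ≡ 108; 2^36 ≡ 1 — hits 1, so not a primitive root.
g = 3: 3^54 ≡ 1 — hits 1, so not a primitive root.
g = 4: 4^54 ≡ 1 — hits 1, so not a primitive root.
g = 5: 5^54 ≡ 1 — hits 1, so not a primitive root.
g = 6: 6^54 ≡ 108; 6^36 ≡ 63 — none is 1, so 6 is a primitive root.
So 6 is the smallest generator of (Z/109Z)^×.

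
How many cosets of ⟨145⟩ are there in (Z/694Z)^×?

1

ord(145) | φ(694) = φ(2)·φ(347) = 1·346 = 346 = 2 · 173.
Divisors of 346: 1, 2, 173, 346.
Check 145^d mod 694 for each divisor in increasing order:
145^1 ≡ 145 (mod 694)
145^2 ≡ 205 (mod 694)
145^173 ≡ 693 (mod 694)
145^346 ≡ 1 (mod 694) ✓
So ord_694(145) = 346, hence |⟨145⟩| = 346.
The index is φ(694) / ord(145) = 346 / 346 = 1.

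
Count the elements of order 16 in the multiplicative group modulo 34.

8

φ(34) = φ(2)·φ(17) = 1·16 = 16 = 2^4.
(Z/34Z)^× is cyclic (|G| = 16); a cyclic group of order m has exactly φ(d) elements of each order d | m, and none otherwise.
16 = 2^4 divides 16, and φ(16) = 8.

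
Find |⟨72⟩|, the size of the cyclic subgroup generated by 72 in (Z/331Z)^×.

By Lagrange's theorem, ord_331(72) divides φ(331) = 331 − 1 = 330 = 2 · 3 · 5 · 11.
Divisors of 330: 1, 2, 3, 5, 6, 10, 11, 15, 22, 30, 33, 55, 66, 110, 165, 330.
Evaluate successive powers at the divisors of 330:
72^1 ≡ 72 (mod 331)
72^2 ≡ 219 (mod 331)
72^3 ≡ 211 (mod 331)
72^5 ≡ 200 (mod 331)
72^6 ≡ 167 (mod 331)
72^10 ≡ 280 (mod 331)
72^11 ≡ 300 (mod 331)
72^15 ≡ 61 (mod 331)
72^22 ≡ 299 (mod 331)
72^30 ≡ 80 (mod 331)
72^33 ≡ 330 (mod 331)
72^55 ≡ 32 (mod 331)
72^66 ≡ 1 (mod 331) ✓
Therefore the multiplicative order of 72 modulo 331 is 66.

66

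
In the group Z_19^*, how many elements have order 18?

φ(19) = 19 − 1 = 18 = 2 · 3^2.
(Z/19Z)^× is cyclic (|G| = 18); a cyclic group of order m has exactly φ(d) elements of each order d | m, and none otherwise.
18 = 2 · 3^2 divides 18, and φ(18) = 6.

6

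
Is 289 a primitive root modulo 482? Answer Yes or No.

No

φ(482) = φ(2)·φ(241) = 1·240 = 240 = 2^4 · 3 · 5.
Test 289^(240/q) mod 482 for each prime factor q of 240:
289^120 ≡ 1 (mod 482)  [q = 2: ≡ 1 ✗]
289^80 ≡ 1 (mod 482)  [q = 3: ≡ 1 ✗]
289^48 ≡ 87 (mod 482)  [q = 5: ≢ 1 ✓]
Since 289^120 ≡ 1, the order of 289 divides 120 < 240, so 289 is not a primitive root.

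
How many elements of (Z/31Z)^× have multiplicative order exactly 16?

φ(31) = 31 − 1 = 30 = 2 · 3 · 5.
(Z/31Z)^× is cyclic (|G| = 30); a cyclic group of order m has exactly φ(d) elements of each order d | m, and none otherwise.
Since 16 ∤ 30, the count is 0.

0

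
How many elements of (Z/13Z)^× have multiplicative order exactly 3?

2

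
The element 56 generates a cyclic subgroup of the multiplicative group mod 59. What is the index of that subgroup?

Since 56 ∈ (Z/59Z)^×, its order divides φ(59) = 59 − 1 = 58 = 2 · 29.
Divisors of 58: 1, 2, 29, 58.
Compute 56^d (mod 59) for the divisors d until we hit 1:
56^1 ≡ 56 (mod 59)
56^2 ≡ 9 (mod 59)
56^29 ≡ 58 (mod 59)
56^58 ≡ 1 (mod 59) ✓
Thus |⟨56⟩| = ord(56) = 58.
[(Z/59Z)^× : ⟨56⟩] = 58/58 = 1.

1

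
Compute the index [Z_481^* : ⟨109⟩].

By Lagrange's theorem, ord_481(109) divides φ(481) = φ(13·37) = (13−1)·(37−1) = 12·36 = 432 = 2^4 · 3^3.
Divisors of 432: 1, 2, 3, 4, 6, 8, 9, 12, 16, 18, 24, 27, 36, 48, 54, 72, 108, 144, 216, 432.
Test each divisor d:
109^1 ≡ 109 (mod 481)
109^2 ≡ 337 (mod 481)
109^3 ≡ 177 (mod 481)
109^4 ≡ 53 (mod 481)
109^6 ≡ 64 (mod 481)
109^8 ≡ 404 (mod 481)
109^9 ≡ 265 (mod 481)
109^12 ≡ 248 (mod 481)
109^16 ≡ 157 (mod 481)
109^18 ≡ 480 (mod 481)
109^24 ≡ 417 (mod 481)
109^27 ≡ 216 (mod 481)
109^36 ≡ 1 (mod 481) ✓
Thus |⟨109⟩| = ord(109) = 36.
[(Z/481Z)^× : ⟨109⟩] = 432/36 = 12.

12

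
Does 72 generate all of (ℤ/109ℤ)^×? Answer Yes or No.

φ(109) = 109 − 1 = 108 = 2^2 · 3^3.
Test 72^(108/q) mod 109 for each prime factor q of 108:
72^54 ≡ 108 (mod 109)  [q = 2: ≢ 1 ✓]
72^36 ≡ 45 (mod 109)  [q = 3: ≢ 1 ✓]
Every test exponent gives a nontrivial residue, hence 72 generates the full group.

Yes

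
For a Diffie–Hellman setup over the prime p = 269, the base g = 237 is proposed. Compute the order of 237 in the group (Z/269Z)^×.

268

By Lagrange's theorem, ord_269(237) divides φ(269) = 269 − 1 = 268 = 2^2 · 67.
Divisors of 268: 1, 2, 4, 67, 134, 268.
Check 237^d mod 269 for each divisor in increasing order:
237^1 ≡ 237 (mod 269)
237^2 ≡ 217 (mod 269)
237^4 ≡ 14 (mod 269)
237^67 ≡ 82 (mod 269)
237^134 ≡ 268 (mod 269)
237^268 ≡ 1 (mod 269) ✓
So ord_269(237) = 268.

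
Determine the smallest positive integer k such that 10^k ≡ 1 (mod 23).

22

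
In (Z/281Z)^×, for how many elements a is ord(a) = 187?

φ(281) = 281 − 1 = 280 = 2^3 · 5 · 7.
(Z/281Z)^× is cyclic (|G| = 280); a cyclic group of order m has exactly φ(d) elements of each order d | m, and none otherwise.
187 does not divide 280, so no element of (Z/281Z)^× has order 187.

0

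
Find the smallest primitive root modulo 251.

φ(251) = 251 − 1 = 250 = 2 · 5^3.
Test candidates g = 2, 3, … against the prime factors q ∈ {2, 5} of φ(251): g is a generator iff g^(250/q) ≢ 1 for every such q.
g = 2: 2^125 ≡ 250; 2^50 ≡ 1 — hits 1, so not a primitive root.
g = 3: 3^125 ≡ 1 — hits 1, so not a primitive root.
g = 4: 4^125 ≡ 1 — hits 1, so not a primitive root.
g = 5: 5^125 ≡ 1 — hits 1, so not a primitive root.
g = 6: 6^125 ≡ 250; 6^50 ≡ 219 — none is 1, so 6 is a primitive root.
So 6 is the smallest generator of (Z/251Z)^×.

6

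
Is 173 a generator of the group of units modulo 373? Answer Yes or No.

No

φ(373) = 373 − 1 = 372 = 2^2 · 3 · 31.
It suffices to check that the order of 173 is not a proper divisor of 372: compute 173^(372/q) for q ∈ {2, 3, 31}.
173^186 ≡ 372 (mod 373)  [q = 2: ≢ 1 ✓]
173^124 ≡ 88 (mod 373)  [q = 3: ≢ 1 ✓]
173^12 ≡ 1 (mod 373)  [q = 31: ≡ 1 ✗]
173^12 ≡ 1 shows ord(173) | 12, strictly less than φ(373); not a primitive root.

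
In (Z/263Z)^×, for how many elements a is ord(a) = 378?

0

φ(263) = 263 − 1 = 262 = 2 · 131.
In a cyclic group of order 262, there are φ(d) elements of order d for each divisor d of 262, and zero for non-divisors.
Since 378 ∤ 262, the count is 0.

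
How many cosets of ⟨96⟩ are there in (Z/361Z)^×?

18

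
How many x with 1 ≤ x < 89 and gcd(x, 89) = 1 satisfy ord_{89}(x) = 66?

0

φ(89) = 89 − 1 = 88 = 2^3 · 11.
Since (Z/89Z)^× is cyclic of order 88, the number of elements of order d is φ(d) when d | 88 and 0 otherwise.
Since 66 ∤ 88, the count is 0.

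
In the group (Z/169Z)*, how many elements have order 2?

φ(169) = φ(13^2) = 13·(13−1) = 156 = 2^2 · 3 · 13.
(Z/169Z)^× is cyclic (|G| = 156); a cyclic group of order m has exactly φ(d) elements of each order d | m, and none otherwise.
2 | 156, and φ(2) = 2 − 1 = 1.

1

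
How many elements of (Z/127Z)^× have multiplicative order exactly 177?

0

φ(127) = 127 − 1 = 126 = 2 · 3^2 · 7.
In a cyclic group of order 126, there are φ(d) elements of order d for each divisor d of 126, and zero for non-divisors.
Since 177 ∤ 126, the count is 0.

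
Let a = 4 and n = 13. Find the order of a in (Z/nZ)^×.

6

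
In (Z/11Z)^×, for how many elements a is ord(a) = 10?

4

φ(11) = 11 − 1 = 10 = 2 · 5.
Since (Z/11Z)^× is cyclic of order 10, the number of elements of order d is φ(d) when d | 10 and 0 otherwise.
10 = 2 · 5 divides 10, and φ(10) = 4.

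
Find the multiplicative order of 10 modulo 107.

Since 10 ∈ (Z/107Z)^×, its order divides φ(107) = 107 − 1 = 106 = 2 · 53.
Divisors of 106: 1, 2, 53, 106.
Compute 10^d (mod 107) for the divisors d until we hit 1:
10^1 ≡ 10 (mod 107)
10^2 ≡ 100 (mod 107)
10^53 ≡ 1 (mod 107) ✓
Therefore the multiplicative order of 10 modulo 107 is 53.

53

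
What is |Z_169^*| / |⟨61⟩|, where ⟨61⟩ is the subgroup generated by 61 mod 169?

4

ord(61) | φ(169) = φ(13^2) = 13·(13−1) = 156 = 2^2 · 3 · 13.
Divisors of 156: 1, 2, 3, 4, 6, 12, 13, 26, 39, 52, 78, 156.
Compute 61^d (mod 169) for the divisors d until we hit 1:
61^1 ≡ 61
61^2 ≡ 3
61^3 ≡ 14
61^4 ≡ 9
61^6 ≡ 27
61^12 ≡ 53
61^13 ≡ 22
61^26 ≡ 146
61^39 ≡ 1
So ord_169(61) = 39, hence |⟨61⟩| = 39.
The index is φ(169) / ord(61) = 156 / 39 = 4.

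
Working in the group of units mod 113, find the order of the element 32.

ord(32) | φ(113) = 113 − 1 = 112 = 2^4 · 7.
Divisors of 112: 1, 2, 4, 7, 8, 14, 16, 28, 56, 112.
Evaluate successive powers at the divisors of 112:
32^1 ≡ 32 (mod 113)
32^2 ≡ 7 (mod 113)
32^4 ≡ 49 (mod 113)
32^7 ≡ 15 (mod 113)
32^8 ≡ 28 (mod 113)
32^14 ≡ 112 (mod 113)
32^16 ≡ 106 (mod 113)
32^28 ≡ 1 (mod 113) ✓
Hence ord(32) = 28.

28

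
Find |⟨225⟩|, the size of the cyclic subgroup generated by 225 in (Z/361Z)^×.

Since 225 ∈ (Z/361Z)^×, its order divides φ(361) = φ(19^2) = 19·(19−1) = 342 = 2 · 3^2 · 19.
Divisors of 342: 1, 2, 3, 6, 9, 18, 19, 38, 57, 114, 171, 342.
Evaluate successive powers at the divisors of 342:
225^1 ≡ 225 (mod 361)
225^2 ≡ 85 (mod 361)
225^3 ≡ 353 (mod 361)
225^6 ≡ 64 (mod 361)
225^9 ≡ 210 (mod 361)
225^18 ≡ 58 (mod 361)
225^19 ≡ 54 (mod 361)
225^38 ≡ 28 (mod 361)
225^57 ≡ 68 (mod 361)
225^114 ≡ 292 (mod 361)
225^171 ≡ 1 (mod 361) ✓
Hence ord(225) = 171.

171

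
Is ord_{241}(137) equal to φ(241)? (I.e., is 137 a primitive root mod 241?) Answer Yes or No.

φ(241) = 241 − 1 = 240 = 2^4 · 3 · 5.
137 is a primitive root mod 241 iff 137^(φ(241)/q) ≢ 1 for every prime q | φ(241), i.e. q ∈ {2, 3, 5}.
137^120 ≡ 240 (mod 241)  [q = 2: ≢ 1 ✓]
137^80 ≡ 225 (mod 241)  [q = 3: ≢ 1 ✓]
137^48 ≡ 87 (mod 241)  [q = 5: ≢ 1 ✓]
None equal 1, so ord_241(137) = 240: 137 is a primitive root.

Yes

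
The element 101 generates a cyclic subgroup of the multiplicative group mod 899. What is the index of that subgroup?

6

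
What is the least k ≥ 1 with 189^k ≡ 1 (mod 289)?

136

The order of 189 must divide φ(289) = φ(17^2) = 17·(17−1) = 272 = 2^4 · 17.
Divisors of 272: 1, 2, 4, 8, 16, 17, 34, 68, 136, 272.
Check 189^d mod 289 for each divisor in increasing order:
189^1 ≡ 189 (mod 289)
189^2 ≡ 174 (mod 289)
189^4 ≡ 220 (mod 289)
189^8 ≡ 137 (mod 289)
189^16 ≡ 273 (mod 289)
189^17 ≡ 155 (mod 289)
189^34 ≡ 38 (mod 289)
189^68 ≡ 288 (mod 289)
189^136 ≡ 1 (mod 289) ✓
Therefore the multiplicative order of 189 modulo 289 is 136.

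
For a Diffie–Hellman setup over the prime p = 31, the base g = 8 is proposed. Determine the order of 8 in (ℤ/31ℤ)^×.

ord(8) | φ(31) = 31 − 1 = 30 = 2 · 3 · 5.
Divisors of 30: 1, 2, 3, 5, 6, 10, 15, 30.
Check 8^d mod 31 for each divisor in increasing order:
8^1 ≡ 8 (mod 31)
8^2 ≡ 2 (mod 31)
8^3 ≡ 16 (mod 31)
8^5 ≡ 1 (mod 31) ✓
The smallest such exponent is 5, so the order of 8 is 5.

5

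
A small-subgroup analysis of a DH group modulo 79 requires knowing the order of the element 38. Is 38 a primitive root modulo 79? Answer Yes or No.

φ(79) = 79 − 1 = 78 = 2 · 3 · 13.
38 is a primitive root mod 79 iff 38^(φ(79)/q) ≢ 1 for every prime q | φ(79), i.e. q ∈ {2, 3, 13}.
38^39 ≡ 1 (mod 79)  [q = 2: ≡ 1 ✗]
38^26 ≡ 1 (mod 79)  [q = 3: ≡ 1 ✗]
38^6 ≡ 62 (mod 79)  [q = 13: ≢ 1 ✓]
38^39 ≡ 1 shows ord(38) | 39, strictly less than φ(79); not a primitive root.

No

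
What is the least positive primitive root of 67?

φ(67) = 67 − 1 = 66 = 2 · 3 · 11.
Test candidates g = 2, 3, … against the prime factors q ∈ {2, 3, 11} of φ(67): g is a generator iff g^(66/q) ≢ 1 for every such q.
g = 2: 2^33 ≡ 66; 2^22 ≡ 37; 2^6 ≡ 64 — none is 1, so 2 is a primitive root.
Hence the least primitive root of 67 is 2.

2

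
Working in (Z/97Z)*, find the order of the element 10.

96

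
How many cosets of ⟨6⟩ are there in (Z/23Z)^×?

2

ord(6) | φ(23) = 23 − 1 = 22 = 2 · 11.
Divisors of 22: 1, 2, 11, 22.
Test each divisor d:
6^1 ≡ 6 (mod 23)
6^2 ≡ 13 (mod 23)
6^11 ≡ 1 (mod 23) ✓
The order of 6 is 11, so the subgroup it generates has 11 elements.
The index is φ(23) / ord(6) = 22 / 11 = 2.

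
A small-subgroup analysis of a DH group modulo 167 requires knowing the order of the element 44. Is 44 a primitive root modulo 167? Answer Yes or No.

No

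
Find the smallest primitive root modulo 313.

φ(313) = 313 − 1 = 312 = 2^3 · 3 · 13.
Test candidates g = 2, 3, … against the prime factors q ∈ {2, 3, 13} of φ(313): g is a generator iff g^(312/q) ≢ 1 for every such q.
g = 2: 2^156 ≡ 1 — hits 1, so not a primitive root.
g = 3: 3^156 ≡ 1 — hits 1, so not a primitive root.
g = 4: 4^156 ≡ 1 — hits 1, so not a primitive root.
g = 5: 5^156 ≡ 312; 5^104 ≡ 1 — hits 1, so not a primitive root.
g = 6: 6^156 ≡ 1 — hits 1, so not a primitive root.
g = 7: 7^156 ≡ 312; 7^104 ≡ 1 — hits 1, so not a primitive root.
g = 8: 8^156 ≡ 1 — hits 1, so not a primitive root.
g = 9: 9^156 ≡ 1 — hits 1, so not a primitive root.
g = 10: 10^156 ≡ 312; 10^104 ≡ 214; 10^24 ≡ 103 — none is 1, so 10 is a primitive root.
So 10 is the smallest generator of (Z/313Z)^×.

10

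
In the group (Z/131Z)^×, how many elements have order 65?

48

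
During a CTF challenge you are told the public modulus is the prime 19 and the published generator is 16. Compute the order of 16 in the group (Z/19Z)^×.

9

By Lagrange's theorem, ord_19(16) divides φ(19) = 19 − 1 = 18 = 2 · 3^2.
Divisors of 18: 1, 2, 3, 6, 9, 18.
Test each divisor d:
16^1 ≡ 16
16^2 ≡ 9
16^3 ≡ 11
16^6 ≡ 7
16^9 ≡ 1
The smallest such exponent is 9, so the order of 16 is 9.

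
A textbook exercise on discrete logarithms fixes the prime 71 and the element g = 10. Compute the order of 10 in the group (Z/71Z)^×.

35

Since 10 ∈ (Z/71Z)^×, its order divides φ(71) = 71 − 1 = 70 = 2 · 5 · 7.
Divisors of 70: 1, 2, 5, 7, 10, 14, 35, 70.
Compute 10^d (mod 71) for the divisors d until we hit 1:
10^1 ≡ 10 (mod 71)
10^2 ≡ 29 (mod 71)
10^5 ≡ 32 (mod 71)
10^7 ≡ 5 (mod 71)
10^10 ≡ 30 (mod 71)
10^14 ≡ 25 (mod 71)
10^35 ≡ 1 (mod 71) ✓
The smallest such exponent is 35, so the order of 10 is 35.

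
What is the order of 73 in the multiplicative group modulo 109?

27

Since 73 ∈ (Z/109Z)^×, its order divides φ(109) = 109 − 1 = 108 = 2^2 · 3^3.
Divisors of 108: 1, 2, 3, 4, 6, 9, 12, 18, 27, 36, 54, 108.
Test each divisor d:
73^1 ≡ 73 (mod 109)
73^2 ≡ 97 (mod 109)
73^3 ≡ 105 (mod 109)
73^4 ≡ 35 (mod 109)
73^6 ≡ 16 (mod 109)
73^9 ≡ 45 (mod 109)
73^12 ≡ 38 (mod 109)
73^18 ≡ 63 (mod 109)
73^27 ≡ 1 (mod 109) ✓
Therefore the multiplicative order of 73 modulo 109 is 27.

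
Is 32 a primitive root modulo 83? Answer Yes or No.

Yes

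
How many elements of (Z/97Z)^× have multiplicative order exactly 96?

32

φ(97) = 97 − 1 = 96 = 2^5 · 3.
Since (Z/97Z)^× is cyclic of order 96, the number of elements of order d is φ(d) when d | 96 and 0 otherwise.
96 = 2^5 · 3 divides 96, and φ(96) = 32.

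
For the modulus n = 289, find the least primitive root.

φ(289) = φ(17^2) = 17·(17−1) = 272 = 2^4 · 17.
Test candidates g = 2, 3, … against the prime factors q ∈ {2, 17} of φ(289): g is a generator iff g^(272/q) ≢ 1 for every such q.
g = 2: 2^136 ≡ 1 — hits 1, so not a primitive root.
g = 3: 3^136 ≡ 288; 3^16 ≡ 171 — none is 1, so 3 is a primitive root.
So 3 is the smallest generator of (Z/289Z)^×.

3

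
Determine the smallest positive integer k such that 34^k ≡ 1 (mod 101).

ord(34) | φ(101) = 101 − 1 = 100 = 2^2 · 5^2.
Divisors of 100: 1, 2, 4, 5, 10, 20, 25, 50, 100.
Compute 34^d (mod 101) for the divisors d until we hit 1:
34^1 ≡ 34
34^2 ≡ 45
34^4 ≡ 5
34^5 ≡ 69
34^10 ≡ 14
34^20 ≡ 95
34^25 ≡ 91
34^50 ≡ 100
34^100 ≡ 1
So ord_101(34) = 100.

100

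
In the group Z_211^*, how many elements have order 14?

φ(211) = 211 − 1 = 210 = 2 · 3 · 5 · 7.
(Z/211Z)^× is cyclic (|G| = 210); a cyclic group of order m has exactly φ(d) elements of each order d | m, and none otherwise.
14 = 2 · 7 divides 210, and φ(14) = 6.

6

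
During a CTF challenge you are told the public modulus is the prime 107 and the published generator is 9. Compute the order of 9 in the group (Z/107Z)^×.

53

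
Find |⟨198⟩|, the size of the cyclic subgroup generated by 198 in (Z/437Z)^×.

66

Since 198 ∈ (Z/437Z)^×, its order divides φ(437) = φ(19·23) = (19−1)·(23−1) = 18·22 = 396 = 2^2 · 3^2 · 11.
Divisors of 396: 1, 2, 3, 4, 6, 9, 11, 12, 18, 22, 33, 36, 44, 66, 99, 132, 198, 396.
Check 198^d mod 437 for each divisor in increasing order:
198^1 ≡ 198 (mod 437)
198^2 ≡ 311 (mod 437)
198^3 ≡ 398 (mod 437)
198^4 ≡ 144 (mod 437)
198^6 ≡ 210 (mod 437)
198^9 ≡ 113 (mod 437)
198^11 ≡ 183 (mod 437)
198^12 ≡ 400 (mod 437)
198^18 ≡ 96 (mod 437)
198^22 ≡ 277 (mod 437)
198^33 ≡ 436 (mod 437)
198^36 ≡ 39 (mod 437)
198^44 ≡ 254 (mod 437)
198^66 ≡ 1 (mod 437) ✓
The smallest such exponent is 66, so the order of 198 is 66.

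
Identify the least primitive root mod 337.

φ(337) = 337 − 1 = 336 = 2^4 · 3 · 7.
Test candidates g = 2, 3, … against the prime factors q ∈ {2, 3, 7} of φ(337): g is a generator iff g^(336/q) ≢ 1 for every such q.
g = 2: 2^168 ≡ 1 — hits 1, so not a primitive root.
g = 3: 3^168 ≡ 1 — hits 1, so not a primitive root.
g = 4: 4^168 ≡ 1 — hits 1, so not a primitive root.
g = 5: 5^168 ≡ 336; 5^112 ≡ 1 — hits 1, so not a primitive root.
g = 6: 6^168 ≡ 1 — hits 1, so not a primitive root.
g = 7: 7^168 ≡ 1 — hits 1, so not a primitive root.
g = 8: 8^168 ≡ 1 — hits 1, so not a primitive root.
g = 9: 9^168 ≡ 1 — hits 1, so not a primitive root.
g = 10: 10^168 ≡ 336; 10^112 ≡ 128; 10^48 ≡ 175 — none is 1, so 10 is a primitive root.
Hence the least primitive root of 337 is 10.

10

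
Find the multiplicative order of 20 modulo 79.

ord(20) | φ(79) = 79 − 1 = 78 = 2 · 3 · 13.
Divisors of 78: 1, 2, 3, 6, 13, 26, 39, 78.
Evaluate successive powers at the divisors of 78:
20^1 ≡ 20
20^2 ≡ 5
20^3 ≡ 21
20^6 ≡ 46
20^13 ≡ 55
20^26 ≡ 23
20^39 ≡ 1
Hence ord(20) = 39.

39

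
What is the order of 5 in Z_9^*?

6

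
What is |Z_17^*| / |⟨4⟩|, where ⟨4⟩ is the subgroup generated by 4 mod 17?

4

By Lagrange's theorem, ord_17(4) divides φ(17) = 17 − 1 = 16 = 2^4.
Divisors of 16: 1, 2, 4, 8, 16.
Test each divisor d:
4^1 ≡ 4
4^2 ≡ 16
4^4 ≡ 1
The order of 4 is 4, so the subgroup it generates has 4 elements.
Index = |(Z/17Z)^×| / |⟨4⟩| = 16 / 4 = 4.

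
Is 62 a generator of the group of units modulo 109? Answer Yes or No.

Yes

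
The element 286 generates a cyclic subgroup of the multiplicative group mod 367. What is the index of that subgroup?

3

The order of 286 must divide φ(367) = 367 − 1 = 366 = 2 · 3 · 61.
Divisors of 366: 1, 2, 3, 6, 61, 122, 183, 366.
Check 286^d mod 367 for each divisor in increasing order:
286^1 ≡ 286
286^2 ≡ 322
286^3 ≡ 342
286^6 ≡ 258
286^61 ≡ 366
286^122 ≡ 1
The order of 286 is 122, so the subgroup it generates has 122 elements.
Index = |(Z/367Z)^×| / |⟨286⟩| = 366 / 122 = 3.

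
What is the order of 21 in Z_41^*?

20

By Lagrange's theorem, ord_41(21) divides φ(41) = 41 − 1 = 40 = 2^3 · 5.
Divisors of 40: 1, 2, 4, 5, 8, 10, 20, 40.
Evaluate successive powers at the divisors of 40:
21^1 ≡ 21 (mod 41)
21^2 ≡ 31 (mod 41)
21^4 ≡ 18 (mod 41)
21^5 ≡ 9 (mod 41)
21^8 ≡ 37 (mod 41)
21^10 ≡ 40 (mod 41)
21^20 ≡ 1 (mod 41) ✓
Therefore the multiplicative order of 21 modulo 41 is 20.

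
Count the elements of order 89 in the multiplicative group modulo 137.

0

φ(137) = 137 − 1 = 136 = 2^3 · 17.
(Z/137Z)^× is cyclic (|G| = 136); a cyclic group of order m has exactly φ(d) elements of each order d | m, and none otherwise.
Here 136 is not a multiple of 89, so there are no elements of order 89.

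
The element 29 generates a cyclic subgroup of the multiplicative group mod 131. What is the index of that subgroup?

1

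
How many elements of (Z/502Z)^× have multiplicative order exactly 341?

0

φ(502) = φ(2)·φ(251) = 1·250 = 250 = 2 · 5^3.
(Z/502Z)^× is cyclic (|G| = 250); a cyclic group of order m has exactly φ(d) elements of each order d | m, and none otherwise.
Since 341 ∤ 250, the count is 0.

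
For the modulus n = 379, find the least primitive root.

φ(379) = 379 − 1 = 378 = 2 · 3^3 · 7.
g is a primitive root iff g^(378/q) ≢ 1 (mod 379) for each prime q ∈ {2, 3, 7}.
g = 2: 2^189 ≡ 378; 2^126 ≡ 327; 2^54 ≡ 125 — none is 1, so 2 is a primitive root.
So 2 is the smallest generator of (Z/379Z)^×.

2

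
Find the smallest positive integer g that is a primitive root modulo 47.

5

φ(47) = 47 − 1 = 46 = 2 · 23.
g is a primitive root iff g^(46/q) ≢ 1 (mod 47) for each prime q ∈ {2, 23}.
g = 2: 2^23 ≡ 1 — hits 1, so not a primitive root.
g = 3: 3^23 ≡ 1 — hits 1, so not a primitive root.
g = 4: 4^23 ≡ 1 — hits 1, so not a primitive root.
g = 5: 5^23 ≡ 46; 5^2 ≡ 25 — none is 1, so 5 is a primitive root.
The smallest primitive root modulo 47 is 5.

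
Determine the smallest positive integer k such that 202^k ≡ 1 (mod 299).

132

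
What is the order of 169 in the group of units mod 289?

34

Since 169 ∈ (Z/289Z)^×, its order divides φ(289) = φ(17^2) = 17·(17−1) = 272 = 2^4 · 17.
Divisors of 272: 1, 2, 4, 8, 16, 17, 34, 68, 136, 272.
Check 169^d mod 289 for each divisor in increasing order:
169^1 ≡ 169 (mod 289)
169^2 ≡ 239 (mod 289)
169^4 ≡ 188 (mod 289)
169^8 ≡ 86 (mod 289)
169^16 ≡ 171 (mod 289)
169^17 ≡ 288 (mod 289)
169^34 ≡ 1 (mod 289) ✓
Therefore the multiplicative order of 169 modulo 289 is 34.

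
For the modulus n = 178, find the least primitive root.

3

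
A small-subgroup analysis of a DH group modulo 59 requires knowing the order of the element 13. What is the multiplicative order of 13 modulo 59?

58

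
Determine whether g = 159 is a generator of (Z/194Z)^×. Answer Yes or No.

No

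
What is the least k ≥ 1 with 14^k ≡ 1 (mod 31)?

Since 14 ∈ (Z/31Z)^×, its order divides φ(31) = 31 − 1 = 30 = 2 · 3 · 5.
Divisors of 30: 1, 2, 3, 5, 6, 10, 15, 30.
Test each divisor d:
14^1 ≡ 14 (mod 31)
14^2 ≡ 10 (mod 31)
14^3 ≡ 16 (mod 31)
14^5 ≡ 5 (mod 31)
14^6 ≡ 8 (mod 31)
14^10 ≡ 25 (mod 31)
14^15 ≡ 1 (mod 31) ✓
Therefore the multiplicative order of 14 modulo 31 is 15.

15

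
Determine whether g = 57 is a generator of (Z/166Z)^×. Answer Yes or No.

Yes

φ(166) = φ(2)·φ(83) = 1·82 = 82 = 2 · 41.
An element g generates (Z/166Z)^× iff g^(82/q) ≢ 1 (mod 166) for each prime q ∈ {2, 41}.
57^41 ≡ 165 (mod 166)  [q = 2: ≢ 1 ✓]
57^2 ≡ 95 (mod 166)  [q = 41: ≢ 1 ✓]
None equal 1, so ord_166(57) = 82: 57 is a primitive root.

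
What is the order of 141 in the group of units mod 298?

Since 141 ∈ (Z/298Z)^×, its order divides φ(298) = φ(2)·φ(149) = 1·148 = 148 = 2^2 · 37.
Divisors of 148: 1, 2, 4, 37, 74, 148.
Check 141^d mod 298 for each divisor in increasing order:
141^1 ≡ 141 (mod 298)
141^2 ≡ 213 (mod 298)
141^4 ≡ 73 (mod 298)
141^37 ≡ 105 (mod 298)
141^74 ≡ 297 (mod 298)
141^148 ≡ 1 (mod 298) ✓
Hence ord(141) = 148.

148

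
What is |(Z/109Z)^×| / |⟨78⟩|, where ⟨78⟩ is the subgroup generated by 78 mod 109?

The order of 78 must divide φ(109) = 109 − 1 = 108 = 2^2 · 3^3.
Divisors of 108: 1, 2, 3, 4, 6, 9, 12, 18, 27, 36, 54, 108.
Compute 78^d (mod 109) for the divisors d until we hit 1:
78^1 ≡ 78
78^2 ≡ 89
78^3 ≡ 75
78^4 ≡ 73
78^6 ≡ 66
78^9 ≡ 45
78^12 ≡ 105
78^18 ≡ 63
78^27 ≡ 1
The order of 78 is 27, so the subgroup it generates has 27 elements.
Index = |(Z/109Z)^×| / |⟨78⟩| = 108 / 27 = 4.

4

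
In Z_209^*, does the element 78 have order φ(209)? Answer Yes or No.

No

209 = 11 · 19 is a product of two distinct odd primes, so (Z/209Z)^× ≅ (Z/11Z)^× × (Z/19Z)^× is not cyclic.
No primitive root modulo 209 exists; in particular 78 is not one.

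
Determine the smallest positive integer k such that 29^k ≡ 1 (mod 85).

16

By Lagrange's theorem, ord_85(29) divides φ(85) = φ(5·17) = (5−1)·(17−1) = 4·16 = 64 = 2^6.
Divisors of 64: 1, 2, 4, 8, 16, 32, 64.
Test each divisor d:
29^1 ≡ 29
29^2 ≡ 76
29^4 ≡ 81
29^8 ≡ 16
29^16 ≡ 1
The smallest such exponent is 16, so the order of 29 is 16.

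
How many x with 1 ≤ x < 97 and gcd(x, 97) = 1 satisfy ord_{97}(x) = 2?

1

φ(97) = 97 − 1 = 96 = 2^5 · 3.
Since (Z/97Z)^× is cyclic of order 96, the number of elements of order d is φ(d) when d | 96 and 0 otherwise.
2 | 96, and φ(2) = 2 − 1 = 1.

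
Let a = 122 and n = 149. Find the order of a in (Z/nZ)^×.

148

Since 122 ∈ (Z/149Z)^×, its order divides φ(149) = 149 − 1 = 148 = 2^2 · 37.
Divisors of 148: 1, 2, 4, 37, 74, 148.
Compute 122^d (mod 149) for the divisors d until we hit 1:
122^1 ≡ 122
122^2 ≡ 133
122^4 ≡ 107
122^37 ≡ 44
122^74 ≡ 148
122^148 ≡ 1
Hence ord(122) = 148.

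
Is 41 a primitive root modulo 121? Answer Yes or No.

φ(121) = φ(11^2) = 11·(11−1) = 110 = 2 · 5 · 11.
An element g generates (Z/121Z)^× iff g^(110/q) ≢ 1 (mod 121) for each prime q ∈ {2, 5, 11}.
41^55 ≡ 120 (mod 121)  [q = 2: ≢ 1 ✓]
41^22 ≡ 9 (mod 121)  [q = 5: ≢ 1 ✓]
41^10 ≡ 56 (mod 121)  [q = 11: ≢ 1 ✓]
Every test exponent gives a nontrivial residue, hence 41 generates the full group.

Yes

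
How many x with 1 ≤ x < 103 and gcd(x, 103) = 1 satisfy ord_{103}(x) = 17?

16

φ(103) = 103 − 1 = 102 = 2 · 3 · 17.
(Z/103Z)^× is cyclic (|G| = 102); a cyclic group of order m has exactly φ(d) elements of each order d | m, and none otherwise.
17 | 102, and φ(17) = 17 − 1 = 16.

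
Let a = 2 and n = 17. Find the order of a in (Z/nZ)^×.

ord(2) | φ(17) = 17 − 1 = 16 = 2^4.
Divisors of 16: 1, 2, 4, 8, 16.
Test each divisor d:
2^1 ≡ 2 (mod 17)
2^2 ≡ 4 (mod 17)
2^4 ≡ 16 (mod 17)
2^8 ≡ 1 (mod 17) ✓
Therefore the multiplicative order of 2 modulo 17 is 8.

8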